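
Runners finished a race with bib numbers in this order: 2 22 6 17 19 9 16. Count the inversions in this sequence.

There are 9 inversions.

Out-of-order index pairs (0-indexed):
(1,2): 22 > 6
(1,3): 22 > 17
(1,4): 22 > 19
(1,5): 22 > 9
(1,6): 22 > 16
(3,5): 17 > 9
(3,6): 17 > 16
(4,5): 19 > 9
(4,6): 19 > 16
That's 9 pairs.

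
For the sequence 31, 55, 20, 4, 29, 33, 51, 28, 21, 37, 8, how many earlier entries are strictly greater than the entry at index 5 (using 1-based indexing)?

The element at index 5 is 29.
Elements before it: 31, 55, 20, 4
Those larger than 29: 31, 55

2 such elements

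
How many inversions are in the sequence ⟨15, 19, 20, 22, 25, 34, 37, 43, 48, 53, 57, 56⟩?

1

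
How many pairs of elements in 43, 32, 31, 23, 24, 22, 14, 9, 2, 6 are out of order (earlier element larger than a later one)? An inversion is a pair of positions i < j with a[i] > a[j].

43

Count, for each position, how many later elements it exceeds:
43 → 32, 31, 23, 24, 22, 14, 9, 2, 6 → 9
32 → 31, 23, 24, 22, 14, 9, 2, 6 → 8
31 → 23, 24, 22, 14, 9, 2, 6 → 7
23 → 22, 14, 9, 2, 6 → 5
24 → 22, 14, 9, 2, 6 → 5
22 → 14, 9, 2, 6 → 4
14 → 9, 2, 6 → 3
9 → 2, 6 → 2
2 → none → 0
6 → none → 0
Sum: 9 + 8 + 7 + 5 + 5 + 4 + 3 + 2 + 0 + 0 = 43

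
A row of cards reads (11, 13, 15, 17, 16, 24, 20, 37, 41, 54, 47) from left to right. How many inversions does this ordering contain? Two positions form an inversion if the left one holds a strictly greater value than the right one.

Count, for each position, how many later elements it exceeds:
11 → none → 0
13 → none → 0
15 → none → 0
17 → 16 → 1
16 → none → 0
24 → 20 → 1
20 → none → 0
37 → none → 0
41 → none → 0
54 → 47 → 1
47 → none → 0
Sum: 0 + 0 + 0 + 1 + 0 + 1 + 0 + 0 + 0 + 1 + 0 = 3

3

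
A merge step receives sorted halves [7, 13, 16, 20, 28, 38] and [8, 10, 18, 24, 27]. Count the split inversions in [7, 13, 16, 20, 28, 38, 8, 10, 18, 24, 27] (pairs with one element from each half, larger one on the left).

For each element r of the right run, count left-run elements greater than r:
r = 8: 13, 16, 20, 28, 38 → 5
r = 10: 13, 16, 20, 28, 38 → 5
r = 18: 20, 28, 38 → 3
r = 24: 28, 38 → 2
r = 27: 28, 38 → 2
Cross-inversions: 5 + 5 + 3 + 2 + 2 = 17

There are 17 cross-inversions.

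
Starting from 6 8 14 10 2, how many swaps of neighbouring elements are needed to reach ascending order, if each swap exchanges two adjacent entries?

The minimum number of adjacent swaps to sort an array equals its inversion count, since every such swap removes exactly one inversion.
Count inversions — for each element, later elements that are smaller:
6: 2 → 1
8: 2 → 1
14: 10, 2 → 2
10: 2 → 1
2: none → 0
Total inversions: 1 + 1 + 2 + 1 + 0 = 5

5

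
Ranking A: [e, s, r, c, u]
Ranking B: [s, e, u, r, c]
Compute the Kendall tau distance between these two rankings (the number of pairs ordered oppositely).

Assign each item its position (1..5) in the first ordering, then rewrite the second ordering as that position sequence:
positions: e→1, s→2, r→3, c→4, u→5
second ordering as positions: [2, 1, 5, 3, 4]
Discordant pairs = inversions in this position sequence.
2: 1 → 1
1: 0
5: 3, 4 → 2
3: 0
4: 0
Total: 1 + 0 + 2 + 0 + 0 = 3

3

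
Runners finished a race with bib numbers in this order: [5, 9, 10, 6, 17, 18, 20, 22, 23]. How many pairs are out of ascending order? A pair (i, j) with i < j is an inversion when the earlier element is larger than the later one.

2

For each element, count later entries that are smaller:
5 → none → 0
9 → 6 → 1
10 → 6 → 1
6 → none → 0
17 → none → 0
18 → none → 0
20 → none → 0
22 → none → 0
23 → none → 0
Sum: 0 + 1 + 1 + 0 + 0 + 0 + 0 + 0 + 0 = 2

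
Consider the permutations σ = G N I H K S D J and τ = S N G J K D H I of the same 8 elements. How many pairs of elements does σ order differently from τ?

15 discordant pairs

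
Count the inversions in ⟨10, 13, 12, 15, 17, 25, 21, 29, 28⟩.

3 inversions

Count, for each position, how many later elements it exceeds:
10: 0
13: 1
12: 0
15: 0
17: 0
25: 1
21: 0
29: 1
28: 0
Sum: 0 + 1 + 0 + 0 + 0 + 1 + 0 + 1 + 0 = 3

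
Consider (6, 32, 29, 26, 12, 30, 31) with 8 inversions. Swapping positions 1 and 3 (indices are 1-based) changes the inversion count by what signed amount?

+1

Positions 1 and 3 hold 6 and 29; after swapping, the array is [29, 32, 6, 26, 12, 30, 31].
Element-by-element contributions:
29 → 6, 26, 12 → 3
32 → 6, 26, 12, 30, 31 → 5
6 → none → 0
26 → 12 → 1
12 → none → 0
30 → none → 0
31 → none → 0
Sum: 3 + 5 + 0 + 1 + 0 + 0 + 0 = 9
Change: 9 − 8 = +1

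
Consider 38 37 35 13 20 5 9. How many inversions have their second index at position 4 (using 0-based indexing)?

The element at index 4 is 20.
Elements before it: 38, 37, 35, 13
Those larger than 20: 38, 37, 35

3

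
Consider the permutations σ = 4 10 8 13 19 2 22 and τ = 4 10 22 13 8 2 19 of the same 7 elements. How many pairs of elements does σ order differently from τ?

6 discordant pairs

Assign each item its position (1..7) in the first ordering, then rewrite the second ordering as that position sequence:
positions: 4→1, 10→2, 8→3, 13→4, 19→5, 2→6, 22→7
second ordering as positions: [1, 2, 7, 4, 3, 6, 5]
Discordant pairs = inversions in this position sequence.
1: 0
2: 0
7: 4, 3, 6, 5 → 4
4: 3 → 1
3: 0
6: 5 → 1
5: 0
Total: 0 + 0 + 4 + 1 + 0 + 1 + 0 = 6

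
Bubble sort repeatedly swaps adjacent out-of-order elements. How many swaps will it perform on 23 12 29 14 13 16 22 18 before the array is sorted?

Minimum adjacent swaps = number of inversions (each swap of adjacent out-of-order elements removes one inversion and no swap can remove more).
Count inversions — for each element, later elements that are smaller:
23: 12, 14, 13, 16, 22, 18 → 6
12: none → 0
29: 14, 13, 16, 22, 18 → 5
14: 13 → 1
13: none → 0
16: none → 0
22: 18 → 1
18: none → 0
Total inversions: 6 + 0 + 5 + 1 + 0 + 0 + 1 + 0 = 13

13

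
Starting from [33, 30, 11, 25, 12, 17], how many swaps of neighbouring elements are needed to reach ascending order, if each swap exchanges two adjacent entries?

11 swaps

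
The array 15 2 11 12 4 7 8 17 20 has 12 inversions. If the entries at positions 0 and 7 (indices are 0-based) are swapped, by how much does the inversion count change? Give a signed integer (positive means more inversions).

+1

Positions 0 and 7 hold 15 and 17; after swapping, the array is [17, 2, 11, 12, 4, 7, 8, 15, 20].
For each element, count later entries that are smaller:
17: 7
2: 0
11: 3
12: 3
4: 0
7: 0
8: 0
15: 0
20: 0
Sum: 7 + 0 + 3 + 3 + 0 + 0 + 0 + 0 + 0 = 13
Change: 13 − 12 = +1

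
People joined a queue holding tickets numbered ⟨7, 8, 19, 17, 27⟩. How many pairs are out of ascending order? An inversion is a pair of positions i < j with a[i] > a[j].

1

Sweep left to right; for each value list the smaller values that follow it:
7: 0
8: 0
19: 1
17: 0
27: 0
Sum: 0 + 0 + 1 + 0 + 0 = 1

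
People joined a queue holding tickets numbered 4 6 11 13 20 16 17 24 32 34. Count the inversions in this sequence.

Sweep left to right; for each value list the smaller values that follow it:
4: 0
6: 0
11: 0
13: 0
20: 2
16: 0
17: 0
24: 0
32: 0
34: 0
Sum: 0 + 0 + 0 + 0 + 2 + 0 + 0 + 0 + 0 + 0 = 2

2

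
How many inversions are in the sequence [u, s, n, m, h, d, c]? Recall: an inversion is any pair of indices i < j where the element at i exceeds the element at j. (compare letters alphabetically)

For each element, count later entries that are smaller:
u: 6
s: 5
n: 4
m: 3
h: 2
d: 1
c: 0
Sum: 6 + 5 + 4 + 3 + 2 + 1 + 0 = 21

There are 21 out-of-order pairs.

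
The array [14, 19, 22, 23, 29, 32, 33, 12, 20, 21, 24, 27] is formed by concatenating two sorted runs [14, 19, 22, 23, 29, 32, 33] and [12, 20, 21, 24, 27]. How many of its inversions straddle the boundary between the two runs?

There are 23 cross-inversions.

For each element r of the right run, count left-run elements greater than r:
r = 12: 14, 19, 22, 23, 29, 32, 33 → 7
r = 20: 22, 23, 29, 32, 33 → 5
r = 21: 22, 23, 29, 32, 33 → 5
r = 24: 29, 32, 33 → 3
r = 27: 29, 32, 33 → 3
Cross-inversions: 7 + 5 + 5 + 3 + 3 = 23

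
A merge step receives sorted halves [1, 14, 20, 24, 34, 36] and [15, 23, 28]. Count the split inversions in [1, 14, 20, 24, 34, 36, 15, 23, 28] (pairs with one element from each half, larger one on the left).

Count, for every r in R, how many entries of L exceed r:
r = 15: 20, 24, 34, 36 → 4
r = 23: 24, 34, 36 → 3
r = 28: 34, 36 → 2
Cross-inversions: 4 + 3 + 2 = 9

9 split inversions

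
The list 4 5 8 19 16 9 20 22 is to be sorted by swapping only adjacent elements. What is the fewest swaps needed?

The minimum number of adjacent swaps to sort an array equals its inversion count, since every such swap removes exactly one inversion.
Count inversions — for each element, later elements that are smaller:
4: none → 0
5: none → 0
8: none → 0
19: 16, 9 → 2
16: 9 → 1
9: none → 0
20: none → 0
22: none → 0
Total inversions: 0 + 0 + 0 + 2 + 1 + 0 + 0 + 0 = 3

3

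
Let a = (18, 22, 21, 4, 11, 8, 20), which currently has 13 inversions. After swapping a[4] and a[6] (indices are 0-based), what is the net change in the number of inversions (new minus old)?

Positions 4 and 6 hold 11 and 20; after swapping, the array is [18, 22, 21, 4, 20, 8, 11].
Count, for each position, how many later elements it exceeds:
18 → 4, 8, 11 → 3
22 → 21, 4, 20, 8, 11 → 5
21 → 4, 20, 8, 11 → 4
4 → none → 0
20 → 8, 11 → 2
8 → none → 0
11 → none → 0
Sum: 3 + 5 + 4 + 0 + 2 + 0 + 0 = 14
Change: 14 − 13 = +1

+1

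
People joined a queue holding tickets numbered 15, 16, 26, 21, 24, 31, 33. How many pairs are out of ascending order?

2

Listing every pair i<j with a[i]>a[j] (using 1-based positions):
(3,4): 26 > 21
(3,5): 26 > 24
That's 2 pairs.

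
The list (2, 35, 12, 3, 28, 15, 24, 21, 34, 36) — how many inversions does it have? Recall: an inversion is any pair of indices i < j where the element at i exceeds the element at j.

Inversions: 12

Sweep left to right; for each value list the smaller values that follow it:
2: 0
35: 7
12: 1
3: 0
28: 3
15: 0
24: 1
21: 0
34: 0
36: 0
Sum: 0 + 7 + 1 + 0 + 3 + 0 + 1 + 0 + 0 + 0 = 12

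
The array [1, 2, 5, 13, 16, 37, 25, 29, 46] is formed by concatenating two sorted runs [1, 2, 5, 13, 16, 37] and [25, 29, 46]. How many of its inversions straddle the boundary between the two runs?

Count, for every r in R, how many entries of L exceed r:
r = 25: 37 → 1
r = 29: 37 → 1
r = 46: none → 0
Cross-inversions: 1 + 1 + 0 = 2

2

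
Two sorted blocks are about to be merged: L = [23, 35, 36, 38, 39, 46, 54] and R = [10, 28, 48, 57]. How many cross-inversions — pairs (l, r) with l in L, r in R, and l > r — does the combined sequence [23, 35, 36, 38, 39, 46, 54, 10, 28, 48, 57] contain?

For each element r of the right run, count left-run elements greater than r:
r = 10: 23, 35, 36, 38, 39, 46, 54 → 7
r = 28: 35, 36, 38, 39, 46, 54 → 6
r = 48: 54 → 1
r = 57: none → 0
Cross-inversions: 7 + 6 + 1 + 0 = 14

Cross-inversions: 14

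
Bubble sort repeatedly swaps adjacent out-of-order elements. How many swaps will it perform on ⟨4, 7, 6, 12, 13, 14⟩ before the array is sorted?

1

The minimum number of adjacent swaps to sort an array equals its inversion count, since every such swap removes exactly one inversion.
Count inversions — for each element, later elements that are smaller:
4: none → 0
7: 6 → 1
6: none → 0
12: none → 0
13: none → 0
14: none → 0
Total inversions: 0 + 1 + 0 + 0 + 0 + 0 = 1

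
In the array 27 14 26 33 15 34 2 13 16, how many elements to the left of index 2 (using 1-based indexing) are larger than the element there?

1

The element at index 2 is 14.
Elements before it: 27
Those larger than 14: 27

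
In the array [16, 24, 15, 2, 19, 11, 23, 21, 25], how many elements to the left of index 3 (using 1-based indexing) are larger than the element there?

The element at index 3 is 15.
Elements before it: 16, 24
Those larger than 15: 16, 24

2 such elements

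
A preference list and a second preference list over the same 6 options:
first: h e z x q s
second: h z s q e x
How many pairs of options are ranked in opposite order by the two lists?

6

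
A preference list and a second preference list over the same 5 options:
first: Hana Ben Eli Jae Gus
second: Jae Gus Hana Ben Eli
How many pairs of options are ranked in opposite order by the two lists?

6

Assign each item its position (1..5) in the first ordering, then rewrite the second ordering as that position sequence:
positions: Hana→1, Ben→2, Eli→3, Jae→4, Gus→5
second ordering as positions: [4, 5, 1, 2, 3]
Discordant pairs = inversions in this position sequence.
4: 1, 2, 3 → 3
5: 1, 2, 3 → 3
1: 0
2: 0
3: 0
Total: 3 + 3 + 0 + 0 + 0 = 6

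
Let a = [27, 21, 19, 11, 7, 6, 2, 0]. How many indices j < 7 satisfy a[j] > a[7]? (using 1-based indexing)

The element at index 7 is 2.
Elements before it: 27, 21, 19, 11, 7, 6
Those larger than 2: 27, 21, 19, 11, 7, 6

6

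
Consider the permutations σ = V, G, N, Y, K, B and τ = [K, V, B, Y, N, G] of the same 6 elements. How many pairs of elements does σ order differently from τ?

10 discordant pairs

Assign each item its position (1..6) in the first ordering, then rewrite the second ordering as that position sequence:
positions: V→1, G→2, N→3, Y→4, K→5, B→6
second ordering as positions: [5, 1, 6, 4, 3, 2]
Discordant pairs = inversions in this position sequence.
5: 1, 4, 3, 2 → 4
1: 0
6: 4, 3, 2 → 3
4: 3, 2 → 2
3: 2 → 1
2: 0
Total: 4 + 0 + 3 + 2 + 1 + 0 = 10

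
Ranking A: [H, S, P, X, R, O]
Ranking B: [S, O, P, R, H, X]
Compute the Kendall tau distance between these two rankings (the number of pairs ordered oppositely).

Assign each item its position (1..6) in the first ordering, then rewrite the second ordering as that position sequence:
positions: H→1, S→2, P→3, X→4, R→5, O→6
second ordering as positions: [2, 6, 3, 5, 1, 4]
Discordant pairs = inversions in this position sequence.
2: 1 → 1
6: 3, 5, 1, 4 → 4
3: 1 → 1
5: 1, 4 → 2
1: 0
4: 0
Total: 1 + 4 + 1 + 2 + 0 + 0 = 8

There are 8 discordant pairs.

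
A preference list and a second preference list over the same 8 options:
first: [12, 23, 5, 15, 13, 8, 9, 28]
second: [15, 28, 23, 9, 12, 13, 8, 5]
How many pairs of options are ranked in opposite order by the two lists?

16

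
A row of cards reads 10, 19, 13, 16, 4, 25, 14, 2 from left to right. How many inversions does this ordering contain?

Sweep left to right; for each value list the smaller values that follow it:
10 → 4, 2 → 2
19 → 13, 16, 4, 14, 2 → 5
13 → 4, 2 → 2
16 → 4, 14, 2 → 3
4 → 2 → 1
25 → 14, 2 → 2
14 → 2 → 1
2 → none → 0
Sum: 2 + 5 + 2 + 3 + 1 + 2 + 1 + 0 = 16

16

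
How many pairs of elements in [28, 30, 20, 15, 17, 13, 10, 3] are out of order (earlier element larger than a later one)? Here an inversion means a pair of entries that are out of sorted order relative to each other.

Sweep left to right; for each value list the smaller values that follow it:
28 → 20, 15, 17, 13, 10, 3 → 6
30 → 20, 15, 17, 13, 10, 3 → 6
20 → 15, 17, 13, 10, 3 → 5
15 → 13, 10, 3 → 3
17 → 13, 10, 3 → 3
13 → 10, 3 → 2
10 → 3 → 1
3 → none → 0
Sum: 6 + 6 + 5 + 3 + 3 + 2 + 1 + 0 = 26

There are 26 out-of-order pairs.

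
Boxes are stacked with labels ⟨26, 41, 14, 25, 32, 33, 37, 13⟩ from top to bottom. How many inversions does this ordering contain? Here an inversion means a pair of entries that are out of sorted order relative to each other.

Sweep left to right; for each value list the smaller values that follow it:
26: 3
41: 6
14: 1
25: 1
32: 1
33: 1
37: 1
13: 0
Sum: 3 + 6 + 1 + 1 + 1 + 1 + 1 + 0 = 14

14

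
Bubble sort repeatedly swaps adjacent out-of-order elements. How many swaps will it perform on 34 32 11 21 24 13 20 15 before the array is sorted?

20

Each adjacent swap fixes exactly one inversion, so the minimum swap count equals the number of inversions.
Count inversions — for each element, later elements that are smaller:
34: 32, 11, 21, 24, 13, 20, 15 → 7
32: 11, 21, 24, 13, 20, 15 → 6
11: none → 0
21: 13, 20, 15 → 3
24: 13, 20, 15 → 3
13: none → 0
20: 15 → 1
15: none → 0
Total inversions: 7 + 6 + 0 + 3 + 3 + 0 + 1 + 0 = 20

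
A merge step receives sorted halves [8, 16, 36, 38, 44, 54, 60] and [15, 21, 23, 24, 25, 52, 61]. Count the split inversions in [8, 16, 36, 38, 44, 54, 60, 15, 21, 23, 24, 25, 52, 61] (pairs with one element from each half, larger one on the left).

28

Take each right-half value and tally the left-half values above it:
r = 15: 16, 36, 38, 44, 54, 60 → 6
r = 21: 36, 38, 44, 54, 60 → 5
r = 23: 36, 38, 44, 54, 60 → 5
r = 24: 36, 38, 44, 54, 60 → 5
r = 25: 36, 38, 44, 54, 60 → 5
r = 52: 54, 60 → 2
r = 61: none → 0
Cross-inversions: 6 + 5 + 5 + 5 + 5 + 2 + 0 = 28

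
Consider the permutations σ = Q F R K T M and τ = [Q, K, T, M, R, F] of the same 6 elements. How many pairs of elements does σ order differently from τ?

Discordant pairs: 7

Assign each item its position (1..6) in the first ordering, then rewrite the second ordering as that position sequence:
positions: Q→1, F→2, R→3, K→4, T→5, M→6
second ordering as positions: [1, 4, 5, 6, 3, 2]
Discordant pairs = inversions in this position sequence.
1: 0
4: 3, 2 → 2
5: 3, 2 → 2
6: 3, 2 → 2
3: 2 → 1
2: 0
Total: 0 + 2 + 2 + 2 + 1 + 0 = 7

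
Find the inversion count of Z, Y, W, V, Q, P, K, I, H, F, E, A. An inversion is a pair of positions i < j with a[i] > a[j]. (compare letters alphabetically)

There are 66 inversions.

Sweep left to right; for each value list the smaller values that follow it:
Z → Y, W, V, Q, P, K, I, H, F, E, A → 11
Y → W, V, Q, P, K, I, H, F, E, A → 10
W → V, Q, P, K, I, H, F, E, A → 9
V → Q, P, K, I, H, F, E, A → 8
Q → P, K, I, H, F, E, A → 7
P → K, I, H, F, E, A → 6
K → I, H, F, E, A → 5
I → H, F, E, A → 4
H → F, E, A → 3
F → E, A → 2
E → A → 1
A → none → 0
Sum: 11 + 10 + 9 + 8 + 7 + 6 + 5 + 4 + 3 + 2 + 1 + 0 = 66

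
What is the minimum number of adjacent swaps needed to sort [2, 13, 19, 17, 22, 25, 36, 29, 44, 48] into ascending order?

Each adjacent swap fixes exactly one inversion, so the minimum swap count equals the number of inversions.
Count inversions — for each element, later elements that are smaller:
2: none → 0
13: none → 0
19: 17 → 1
17: none → 0
22: none → 0
25: none → 0
36: 29 → 1
29: none → 0
44: none → 0
48: none → 0
Total inversions: 0 + 0 + 1 + 0 + 0 + 0 + 1 + 0 + 0 + 0 = 2

2 swaps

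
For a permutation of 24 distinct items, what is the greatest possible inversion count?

There are 276 inversions.

The maximum occurs when the array is in strictly decreasing order: every one of the C(24, 2) pairs is inverted.
C(24, 2) = 24·23/2 = 276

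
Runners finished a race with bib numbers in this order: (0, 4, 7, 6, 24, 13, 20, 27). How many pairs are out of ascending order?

For each element, count later entries that are smaller:
0: 0
4: 0
7: 1
6: 0
24: 2
13: 0
20: 0
27: 0
Sum: 0 + 0 + 1 + 0 + 2 + 0 + 0 + 0 = 3

3 out-of-order pairs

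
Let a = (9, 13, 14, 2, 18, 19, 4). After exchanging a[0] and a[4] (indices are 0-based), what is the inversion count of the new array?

Positions 0 and 4 hold 9 and 18; after swapping, the array is [18, 13, 14, 2, 9, 19, 4].
Sweep left to right; for each value list the smaller values that follow it:
18 → 13, 14, 2, 9, 4 → 5
13 → 2, 9, 4 → 3
14 → 2, 9, 4 → 3
2 → none → 0
9 → 4 → 1
19 → 4 → 1
4 → none → 0
Sum: 5 + 3 + 3 + 0 + 1 + 1 + 0 = 13

13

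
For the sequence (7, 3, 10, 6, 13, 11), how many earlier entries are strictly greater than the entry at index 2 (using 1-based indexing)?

1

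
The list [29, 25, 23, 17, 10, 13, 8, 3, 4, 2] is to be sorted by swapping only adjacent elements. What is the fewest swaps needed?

Each adjacent swap fixes exactly one inversion, so the minimum swap count equals the number of inversions.
Count inversions — for each element, later elements that are smaller:
29: 25, 23, 17, 10, 13, 8, 3, 4, 2 → 9
25: 23, 17, 10, 13, 8, 3, 4, 2 → 8
23: 17, 10, 13, 8, 3, 4, 2 → 7
17: 10, 13, 8, 3, 4, 2 → 6
10: 8, 3, 4, 2 → 4
13: 8, 3, 4, 2 → 4
8: 3, 4, 2 → 3
3: 2 → 1
4: 2 → 1
2: none → 0
Total inversions: 9 + 8 + 7 + 6 + 4 + 4 + 3 + 1 + 1 + 0 = 43

43 adjacent swaps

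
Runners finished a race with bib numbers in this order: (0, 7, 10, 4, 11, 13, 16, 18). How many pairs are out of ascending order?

Count, for each position, how many later elements it exceeds:
0: 0
7: 1
10: 1
4: 0
11: 0
13: 0
16: 0
18: 0
Sum: 0 + 1 + 1 + 0 + 0 + 0 + 0 + 0 = 2

2 inversions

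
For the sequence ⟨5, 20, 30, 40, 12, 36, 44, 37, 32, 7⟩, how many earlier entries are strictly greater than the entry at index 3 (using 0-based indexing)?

The element at index 3 is 40.
Elements before it: 5, 20, 30
None of them are larger than 40.

0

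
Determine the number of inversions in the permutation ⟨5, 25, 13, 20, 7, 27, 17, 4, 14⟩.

For each element, count later entries that are smaller:
5 → 4 → 1
25 → 13, 20, 7, 17, 4, 14 → 6
13 → 7, 4 → 2
20 → 7, 17, 4, 14 → 4
7 → 4 → 1
27 → 17, 4, 14 → 3
17 → 4, 14 → 2
4 → none → 0
14 → none → 0
Sum: 1 + 6 + 2 + 4 + 1 + 3 + 2 + 0 + 0 = 19

19 inversions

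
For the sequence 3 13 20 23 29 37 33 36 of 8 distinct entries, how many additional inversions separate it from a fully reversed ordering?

Maximum inversions for 8 distinct elements is C(8, 2) = 8·7/2 = 28.
Current inversions — for each element, count later smaller elements:
3: 0
13: 0
20: 0
23: 0
29: 0
37: 2
33: 0
36: 0
Current total: 0 + 0 + 0 + 0 + 0 + 2 + 0 + 0 = 2
Shortfall: 28 − 2 = 26

26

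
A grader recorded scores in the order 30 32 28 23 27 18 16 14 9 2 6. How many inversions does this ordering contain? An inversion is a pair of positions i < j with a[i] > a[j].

There are 52 inversions.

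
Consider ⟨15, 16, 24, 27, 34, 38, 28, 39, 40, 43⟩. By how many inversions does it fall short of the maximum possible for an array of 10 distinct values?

43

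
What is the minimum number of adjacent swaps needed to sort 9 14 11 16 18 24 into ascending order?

Each adjacent swap fixes exactly one inversion, so the minimum swap count equals the number of inversions.
Count inversions — for each element, later elements that are smaller:
9: none → 0
14: 11 → 1
11: none → 0
16: none → 0
18: none → 0
24: none → 0
Total inversions: 0 + 1 + 0 + 0 + 0 + 0 = 1

1 adjacent swap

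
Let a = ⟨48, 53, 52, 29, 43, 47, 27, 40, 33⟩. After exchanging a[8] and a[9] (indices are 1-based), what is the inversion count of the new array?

26 inversions

Positions 8 and 9 hold 40 and 33; after swapping, the array is [48, 53, 52, 29, 43, 47, 27, 33, 40].
Element-by-element contributions:
48 → 29, 43, 47, 27, 33, 40 → 6
53 → 52, 29, 43, 47, 27, 33, 40 → 7
52 → 29, 43, 47, 27, 33, 40 → 6
29 → 27 → 1
43 → 27, 33, 40 → 3
47 → 27, 33, 40 → 3
27 → none → 0
33 → none → 0
40 → none → 0
Sum: 6 + 7 + 6 + 1 + 3 + 3 + 0 + 0 + 0 = 26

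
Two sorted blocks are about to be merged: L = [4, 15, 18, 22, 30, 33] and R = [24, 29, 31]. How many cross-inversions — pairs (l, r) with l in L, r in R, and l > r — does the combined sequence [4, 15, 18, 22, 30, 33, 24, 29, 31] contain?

Count, for every r in R, how many entries of L exceed r:
r = 24: 30, 33 → 2
r = 29: 30, 33 → 2
r = 31: 33 → 1
Cross-inversions: 2 + 2 + 1 = 5

5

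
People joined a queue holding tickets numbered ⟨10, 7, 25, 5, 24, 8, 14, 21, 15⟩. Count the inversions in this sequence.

15 out-of-order pairs

For each element, count later entries that are smaller:
10 → 7, 5, 8 → 3
7 → 5 → 1
25 → 5, 24, 8, 14, 21, 15 → 6
5 → none → 0
24 → 8, 14, 21, 15 → 4
8 → none → 0
14 → none → 0
21 → 15 → 1
15 → none → 0
Sum: 3 + 1 + 6 + 0 + 4 + 0 + 0 + 1 + 0 = 15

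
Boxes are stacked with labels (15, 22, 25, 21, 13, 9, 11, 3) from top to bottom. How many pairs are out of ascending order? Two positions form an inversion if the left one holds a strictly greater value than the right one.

23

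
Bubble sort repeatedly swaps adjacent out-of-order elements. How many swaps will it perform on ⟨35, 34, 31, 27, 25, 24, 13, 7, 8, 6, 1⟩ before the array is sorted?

Each adjacent swap fixes exactly one inversion, so the minimum swap count equals the number of inversions.
Count inversions — for each element, later elements that are smaller:
35: 34, 31, 27, 25, 24, 13, 7, 8, 6, 1 → 10
34: 31, 27, 25, 24, 13, 7, 8, 6, 1 → 9
31: 27, 25, 24, 13, 7, 8, 6, 1 → 8
27: 25, 24, 13, 7, 8, 6, 1 → 7
25: 24, 13, 7, 8, 6, 1 → 6
24: 13, 7, 8, 6, 1 → 5
13: 7, 8, 6, 1 → 4
7: 6, 1 → 2
8: 6, 1 → 2
6: 1 → 1
1: none → 0
Total inversions: 10 + 9 + 8 + 7 + 6 + 5 + 4 + 2 + 2 + 1 + 0 = 54

Adjacent swaps: 54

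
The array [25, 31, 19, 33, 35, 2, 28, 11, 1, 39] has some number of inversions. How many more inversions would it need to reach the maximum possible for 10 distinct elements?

21

Maximum inversions for 10 distinct elements is C(10, 2) = 10·9/2 = 45.
Current inversions — for each element, count later smaller elements:
25: 4
31: 5
19: 3
33: 4
35: 4
2: 1
28: 2
11: 1
1: 0
39: 0
Current total: 4 + 5 + 3 + 4 + 4 + 1 + 2 + 1 + 0 + 0 = 24
Shortfall: 45 − 24 = 21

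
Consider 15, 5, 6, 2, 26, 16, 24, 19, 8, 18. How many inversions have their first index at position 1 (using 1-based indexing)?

4

The element at index 1 is 15.
Elements after it: 5, 6, 2, 26, 16, 24, 19, 8, 18
Those smaller than 15: 5, 6, 2, 8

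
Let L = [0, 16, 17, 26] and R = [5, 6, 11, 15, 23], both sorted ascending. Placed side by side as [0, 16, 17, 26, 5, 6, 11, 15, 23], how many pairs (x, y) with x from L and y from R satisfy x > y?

13 cross-inversions

Count, for every r in R, how many entries of L exceed r:
r = 5: 16, 17, 26 → 3
r = 6: 16, 17, 26 → 3
r = 11: 16, 17, 26 → 3
r = 15: 16, 17, 26 → 3
r = 23: 26 → 1
Cross-inversions: 3 + 3 + 3 + 3 + 1 = 13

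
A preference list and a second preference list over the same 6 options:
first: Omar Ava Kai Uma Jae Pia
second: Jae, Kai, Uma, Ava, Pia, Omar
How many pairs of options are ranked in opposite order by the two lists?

10

Assign each item its position (1..6) in the first ordering, then rewrite the second ordering as that position sequence:
positions: Omar→1, Ava→2, Kai→3, Uma→4, Jae→5, Pia→6
second ordering as positions: [5, 3, 4, 2, 6, 1]
Discordant pairs = inversions in this position sequence.
5: 3, 4, 2, 1 → 4
3: 2, 1 → 2
4: 2, 1 → 2
2: 1 → 1
6: 1 → 1
1: 0
Total: 4 + 2 + 2 + 1 + 1 + 0 = 10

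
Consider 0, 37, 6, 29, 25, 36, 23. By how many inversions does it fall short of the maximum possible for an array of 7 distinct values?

12

Maximum inversions for 7 distinct elements is C(7, 2) = 7·6/2 = 21.
Current inversions — for each element, count later smaller elements:
0: 0
37: 5
6: 0
29: 2
25: 1
36: 1
23: 0
Current total: 0 + 5 + 0 + 2 + 1 + 1 + 0 = 9
Shortfall: 21 − 9 = 12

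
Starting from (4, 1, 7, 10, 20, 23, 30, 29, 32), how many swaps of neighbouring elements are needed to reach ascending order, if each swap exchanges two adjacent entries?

Minimum adjacent swaps = number of inversions (each swap of adjacent out-of-order elements removes one inversion and no swap can remove more).
Count inversions — for each element, later elements that are smaller:
4: 1 → 1
1: none → 0
7: none → 0
10: none → 0
20: none → 0
23: none → 0
30: 29 → 1
29: none → 0
32: none → 0
Total inversions: 1 + 0 + 0 + 0 + 0 + 0 + 1 + 0 + 0 = 2

2 adjacent swaps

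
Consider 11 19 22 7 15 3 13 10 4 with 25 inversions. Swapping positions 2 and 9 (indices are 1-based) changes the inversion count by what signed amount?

-9

Positions 2 and 9 hold 19 and 4; after swapping, the array is [11, 4, 22, 7, 15, 3, 13, 10, 19].
Count, for each position, how many later elements it exceeds:
11: 4
4: 1
22: 6
7: 1
15: 3
3: 0
13: 1
10: 0
19: 0
Sum: 4 + 1 + 6 + 1 + 3 + 0 + 1 + 0 + 0 = 16
Change: 16 − 25 = -9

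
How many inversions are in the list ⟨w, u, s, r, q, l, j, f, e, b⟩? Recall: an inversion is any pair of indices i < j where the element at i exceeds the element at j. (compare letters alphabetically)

Out-of-order pairs: 45

For each element, count later entries that are smaller:
w: 9
u: 8
s: 7
r: 6
q: 5
l: 4
j: 3
f: 2
e: 1
b: 0
Sum: 9 + 8 + 7 + 6 + 5 + 4 + 3 + 2 + 1 + 0 = 45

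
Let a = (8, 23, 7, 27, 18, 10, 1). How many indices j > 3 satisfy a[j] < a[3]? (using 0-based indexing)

3

The element at index 3 is 27.
Elements after it: 18, 10, 1
Those smaller than 27: 18, 10, 1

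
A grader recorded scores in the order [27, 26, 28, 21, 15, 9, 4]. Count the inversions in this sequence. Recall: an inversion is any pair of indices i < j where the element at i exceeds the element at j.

19

Element-by-element contributions:
27 → 26, 21, 15, 9, 4 → 5
26 → 21, 15, 9, 4 → 4
28 → 21, 15, 9, 4 → 4
21 → 15, 9, 4 → 3
15 → 9, 4 → 2
9 → 4 → 1
4 → none → 0
Sum: 5 + 4 + 4 + 3 + 2 + 1 + 0 = 19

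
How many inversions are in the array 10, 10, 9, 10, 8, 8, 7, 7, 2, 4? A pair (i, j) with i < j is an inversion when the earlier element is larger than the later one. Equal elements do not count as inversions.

There are 38 inversions.

Element-by-element contributions:
10: 7
10: 7
9: 6
10: 6
8: 4
8: 4
7: 2
7: 2
2: 0
4: 0
Sum: 7 + 7 + 6 + 6 + 4 + 4 + 2 + 2 + 0 + 0 = 38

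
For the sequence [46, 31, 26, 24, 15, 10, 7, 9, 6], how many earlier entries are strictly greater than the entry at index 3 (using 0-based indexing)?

3 such elements

The element at index 3 is 24.
Elements before it: 46, 31, 26
Those larger than 24: 46, 31, 26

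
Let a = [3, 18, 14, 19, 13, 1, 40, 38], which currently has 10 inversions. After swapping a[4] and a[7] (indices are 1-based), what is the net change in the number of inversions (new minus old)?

+1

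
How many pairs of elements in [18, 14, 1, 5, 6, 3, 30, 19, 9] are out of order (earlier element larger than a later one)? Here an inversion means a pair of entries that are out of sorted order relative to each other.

16 inversions

Sweep left to right; for each value list the smaller values that follow it:
18 → 14, 1, 5, 6, 3, 9 → 6
14 → 1, 5, 6, 3, 9 → 5
1 → none → 0
5 → 3 → 1
6 → 3 → 1
3 → none → 0
30 → 19, 9 → 2
19 → 9 → 1
9 → none → 0
Sum: 6 + 5 + 0 + 1 + 1 + 0 + 2 + 1 + 0 = 16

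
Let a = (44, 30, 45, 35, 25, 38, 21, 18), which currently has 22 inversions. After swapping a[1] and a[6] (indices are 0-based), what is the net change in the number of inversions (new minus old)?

-3

Positions 1 and 6 hold 30 and 21; after swapping, the array is [44, 21, 45, 35, 25, 38, 30, 18].
Element-by-element contributions:
44: 6
21: 1
45: 5
35: 3
25: 1
38: 2
30: 1
18: 0
Sum: 6 + 1 + 5 + 3 + 1 + 2 + 1 + 0 = 19
Change: 19 − 22 = -3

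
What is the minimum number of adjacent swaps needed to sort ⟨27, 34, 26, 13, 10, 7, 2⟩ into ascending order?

Adjacent swaps: 20

Each adjacent swap fixes exactly one inversion, so the minimum swap count equals the number of inversions.
Count inversions — for each element, later elements that are smaller:
27: 26, 13, 10, 7, 2 → 5
34: 26, 13, 10, 7, 2 → 5
26: 13, 10, 7, 2 → 4
13: 10, 7, 2 → 3
10: 7, 2 → 2
7: 2 → 1
2: none → 0
Total inversions: 5 + 5 + 4 + 3 + 2 + 1 + 0 = 20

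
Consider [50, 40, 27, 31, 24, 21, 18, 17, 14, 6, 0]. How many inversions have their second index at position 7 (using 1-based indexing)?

The element at index 7 is 18.
Elements before it: 50, 40, 27, 31, 24, 21
Those larger than 18: 50, 40, 27, 31, 24, 21

6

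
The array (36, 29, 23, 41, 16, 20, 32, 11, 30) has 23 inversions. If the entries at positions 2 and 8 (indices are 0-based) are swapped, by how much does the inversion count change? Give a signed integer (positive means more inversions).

Positions 2 and 8 hold 23 and 30; after swapping, the array is [36, 29, 30, 41, 16, 20, 32, 11, 23].
For each element, count later entries that are smaller:
36 → 29, 30, 16, 20, 32, 11, 23 → 7
29 → 16, 20, 11, 23 → 4
30 → 16, 20, 11, 23 → 4
41 → 16, 20, 32, 11, 23 → 5
16 → 11 → 1
20 → 11 → 1
32 → 11, 23 → 2
11 → none → 0
23 → none → 0
Sum: 7 + 4 + 4 + 5 + 1 + 1 + 2 + 0 + 0 = 24
Change: 24 − 23 = +1

+1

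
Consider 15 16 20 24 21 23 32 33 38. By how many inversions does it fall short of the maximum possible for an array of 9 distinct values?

34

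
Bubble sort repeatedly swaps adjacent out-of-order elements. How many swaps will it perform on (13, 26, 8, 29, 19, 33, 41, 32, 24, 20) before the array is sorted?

There are 17 adjacent swaps.

The minimum number of adjacent swaps to sort an array equals its inversion count, since every such swap removes exactly one inversion.
Count inversions — for each element, later elements that are smaller:
13: 8 → 1
26: 8, 19, 24, 20 → 4
8: none → 0
29: 19, 24, 20 → 3
19: none → 0
33: 32, 24, 20 → 3
41: 32, 24, 20 → 3
32: 24, 20 → 2
24: 20 → 1
20: none → 0
Total inversions: 1 + 4 + 0 + 3 + 0 + 3 + 3 + 2 + 1 + 0 = 17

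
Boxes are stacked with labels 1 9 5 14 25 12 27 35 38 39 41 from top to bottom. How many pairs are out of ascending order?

Count, for each position, how many later elements it exceeds:
1 → none → 0
9 → 5 → 1
5 → none → 0
14 → 12 → 1
25 → 12 → 1
12 → none → 0
27 → none → 0
35 → none → 0
38 → none → 0
39 → none → 0
41 → none → 0
Sum: 0 + 1 + 0 + 1 + 1 + 0 + 0 + 0 + 0 + 0 + 0 = 3

3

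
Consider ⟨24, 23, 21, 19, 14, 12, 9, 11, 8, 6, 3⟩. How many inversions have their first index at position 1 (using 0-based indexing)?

9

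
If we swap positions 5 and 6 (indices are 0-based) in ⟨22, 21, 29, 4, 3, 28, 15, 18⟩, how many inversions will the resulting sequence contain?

Positions 5 and 6 hold 28 and 15; after swapping, the array is [22, 21, 29, 4, 3, 15, 28, 18].
Sweep left to right; for each value list the smaller values that follow it:
22 → 21, 4, 3, 15, 18 → 5
21 → 4, 3, 15, 18 → 4
29 → 4, 3, 15, 28, 18 → 5
4 → 3 → 1
3 → none → 0
15 → none → 0
28 → 18 → 1
18 → none → 0
Sum: 5 + 4 + 5 + 1 + 0 + 0 + 1 + 0 = 16

16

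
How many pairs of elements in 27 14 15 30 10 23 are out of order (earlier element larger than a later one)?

Inversion pairs (indices are 0-based):
(0,1): 27 > 14
(0,2): 27 > 15
(0,4): 27 > 10
(0,5): 27 > 23
(1,4): 14 > 10
(2,4): 15 > 10
(3,4): 30 > 10
(3,5): 30 > 23
That's 8 pairs.

8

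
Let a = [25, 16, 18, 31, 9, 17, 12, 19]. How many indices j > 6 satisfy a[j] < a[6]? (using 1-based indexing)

1

The element at index 6 is 17.
Elements after it: 12, 19
Those smaller than 17: 12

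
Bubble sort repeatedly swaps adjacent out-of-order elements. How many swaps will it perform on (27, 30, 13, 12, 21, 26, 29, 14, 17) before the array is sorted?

20

The minimum number of adjacent swaps to sort an array equals its inversion count, since every such swap removes exactly one inversion.
Count inversions — for each element, later elements that are smaller:
27: 13, 12, 21, 26, 14, 17 → 6
30: 13, 12, 21, 26, 29, 14, 17 → 7
13: 12 → 1
12: none → 0
21: 14, 17 → 2
26: 14, 17 → 2
29: 14, 17 → 2
14: none → 0
17: none → 0
Total inversions: 6 + 7 + 1 + 0 + 2 + 2 + 2 + 0 + 0 = 20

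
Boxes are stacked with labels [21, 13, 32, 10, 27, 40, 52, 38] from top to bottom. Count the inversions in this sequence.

Count, for each position, how many later elements it exceeds:
21: 2
13: 1
32: 2
10: 0
27: 0
40: 1
52: 1
38: 0
Sum: 2 + 1 + 2 + 0 + 0 + 1 + 1 + 0 = 7

7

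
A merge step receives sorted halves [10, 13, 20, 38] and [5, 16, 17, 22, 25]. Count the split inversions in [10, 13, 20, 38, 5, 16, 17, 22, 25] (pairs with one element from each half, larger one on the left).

10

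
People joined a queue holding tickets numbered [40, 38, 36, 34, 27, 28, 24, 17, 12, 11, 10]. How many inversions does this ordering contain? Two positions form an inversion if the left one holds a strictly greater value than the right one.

54

Count, for each position, how many later elements it exceeds:
40 → 38, 36, 34, 27, 28, 24, 17, 12, 11, 10 → 10
38 → 36, 34, 27, 28, 24, 17, 12, 11, 10 → 9
36 → 34, 27, 28, 24, 17, 12, 11, 10 → 8
34 → 27, 28, 24, 17, 12, 11, 10 → 7
27 → 24, 17, 12, 11, 10 → 5
28 → 24, 17, 12, 11, 10 → 5
24 → 17, 12, 11, 10 → 4
17 → 12, 11, 10 → 3
12 → 11, 10 → 2
11 → 10 → 1
10 → none → 0
Sum: 10 + 9 + 8 + 7 + 5 + 5 + 4 + 3 + 2 + 1 + 0 = 54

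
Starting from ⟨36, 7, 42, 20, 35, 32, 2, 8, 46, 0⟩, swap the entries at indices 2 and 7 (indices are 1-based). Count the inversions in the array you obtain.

Positions 2 and 7 hold 7 and 2; after swapping, the array is [36, 2, 42, 20, 35, 32, 7, 8, 46, 0].
Count, for each position, how many later elements it exceeds:
36 → 2, 20, 35, 32, 7, 8, 0 → 7
2 → 0 → 1
42 → 20, 35, 32, 7, 8, 0 → 6
20 → 7, 8, 0 → 3
35 → 32, 7, 8, 0 → 4
32 → 7, 8, 0 → 3
7 → 0 → 1
8 → 0 → 1
46 → 0 → 1
0 → none → 0
Sum: 7 + 1 + 6 + 3 + 4 + 3 + 1 + 1 + 1 + 0 = 27

27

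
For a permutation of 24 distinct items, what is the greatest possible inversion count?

There are 276 inversions.

The maximum occurs when the array is in strictly decreasing order: every one of the C(24, 2) pairs is inverted.
C(24, 2) = 24·23/2 = 276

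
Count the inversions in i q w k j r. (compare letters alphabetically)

Listing every pair i<j with a[i]>a[j] (using 1-based positions):
(2,4): q > k
(2,5): q > j
(3,4): w > k
(3,5): w > j
(3,6): w > r
(4,5): k > j
That's 6 pairs.

There are 6 inversions.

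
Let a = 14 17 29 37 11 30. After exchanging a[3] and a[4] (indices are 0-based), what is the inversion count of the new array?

Positions 3 and 4 hold 37 and 11; after swapping, the array is [14, 17, 29, 11, 37, 30].
For each element, count later entries that are smaller:
14 → 11 → 1
17 → 11 → 1
29 → 11 → 1
11 → none → 0
37 → 30 → 1
30 → none → 0
Sum: 1 + 1 + 1 + 0 + 1 + 0 = 4

Inversions: 4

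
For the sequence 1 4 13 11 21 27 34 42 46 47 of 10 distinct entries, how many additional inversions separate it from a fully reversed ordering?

44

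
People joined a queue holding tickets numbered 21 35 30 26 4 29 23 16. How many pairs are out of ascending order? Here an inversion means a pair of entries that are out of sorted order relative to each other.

19

Element-by-element contributions:
21 → 4, 16 → 2
35 → 30, 26, 4, 29, 23, 16 → 6
30 → 26, 4, 29, 23, 16 → 5
26 → 4, 23, 16 → 3
4 → none → 0
29 → 23, 16 → 2
23 → 16 → 1
16 → none → 0
Sum: 2 + 6 + 5 + 3 + 0 + 2 + 1 + 0 = 19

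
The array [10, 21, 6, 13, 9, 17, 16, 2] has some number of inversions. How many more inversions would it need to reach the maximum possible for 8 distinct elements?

12

Maximum inversions for 8 distinct elements is C(8, 2) = 8·7/2 = 28.
Current inversions — for each element, count later smaller elements:
10: 3
21: 6
6: 1
13: 2
9: 1
17: 2
16: 1
2: 0
Current total: 3 + 6 + 1 + 2 + 1 + 2 + 1 + 0 = 16
Shortfall: 28 − 16 = 12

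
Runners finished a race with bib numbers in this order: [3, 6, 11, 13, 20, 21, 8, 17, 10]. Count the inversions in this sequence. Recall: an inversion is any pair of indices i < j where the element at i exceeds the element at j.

Inversions: 11

Element-by-element contributions:
3 → none → 0
6 → none → 0
11 → 8, 10 → 2
13 → 8, 10 → 2
20 → 8, 17, 10 → 3
21 → 8, 17, 10 → 3
8 → none → 0
17 → 10 → 1
10 → none → 0
Sum: 0 + 0 + 2 + 2 + 3 + 3 + 0 + 1 + 0 = 11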